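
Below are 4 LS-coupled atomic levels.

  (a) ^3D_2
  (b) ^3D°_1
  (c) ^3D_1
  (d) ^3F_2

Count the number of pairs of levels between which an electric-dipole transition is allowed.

(a)–(b): allowed.
(a)–(c): forbidden (parity).
(a)–(d): forbidden (parity).
(b)–(c): allowed.
(b)–(d): allowed.
(c)–(d): forbidden (parity).
Allowed pairs: 3 of 6.

3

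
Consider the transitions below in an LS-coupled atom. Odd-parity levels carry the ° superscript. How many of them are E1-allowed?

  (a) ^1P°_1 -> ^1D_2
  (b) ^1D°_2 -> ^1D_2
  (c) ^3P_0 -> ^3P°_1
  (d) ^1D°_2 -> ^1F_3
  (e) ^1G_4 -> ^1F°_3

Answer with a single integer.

5

(a) allowed
(b) allowed
(c) allowed
(d) allowed
(e) allowed
Total allowed: 5 of 5.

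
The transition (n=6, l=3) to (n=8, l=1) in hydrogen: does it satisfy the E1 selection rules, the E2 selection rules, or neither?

E2

Δl = 1 − 3 = -2; l_i + l_f = 4.
E1 (Δl = ±1): not satisfied.
E2 (Δl = 0,±2, l_i+l_f ≥ 2): satisfied.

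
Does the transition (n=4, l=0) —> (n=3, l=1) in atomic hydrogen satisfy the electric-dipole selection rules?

allowed

Initial l = 0, final l = 1, so Δl = +1. E1 requires Δl = ±1: satisfied.
All E1 selection rules are satisfied.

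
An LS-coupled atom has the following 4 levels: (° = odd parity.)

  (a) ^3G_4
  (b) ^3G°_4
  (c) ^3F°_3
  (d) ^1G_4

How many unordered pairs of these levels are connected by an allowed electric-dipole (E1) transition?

2

(a)–(b): allowed.
(a)–(c): allowed.
(a)–(d): forbidden (parity, ΔS).
(b)–(c): forbidden (parity).
(b)–(d): forbidden (ΔS).
(c)–(d): forbidden (ΔS).
Allowed pairs: 2 of 6.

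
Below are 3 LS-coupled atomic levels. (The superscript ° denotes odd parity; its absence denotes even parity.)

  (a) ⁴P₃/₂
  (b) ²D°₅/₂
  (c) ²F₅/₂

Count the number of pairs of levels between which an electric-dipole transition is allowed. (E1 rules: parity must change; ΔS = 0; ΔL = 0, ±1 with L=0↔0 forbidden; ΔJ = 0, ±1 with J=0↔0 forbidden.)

(a)–(b): forbidden (ΔS).
(a)–(c): forbidden (parity, ΔS, ΔL).
(b)–(c): allowed.
Allowed pairs: 1 of 3.

1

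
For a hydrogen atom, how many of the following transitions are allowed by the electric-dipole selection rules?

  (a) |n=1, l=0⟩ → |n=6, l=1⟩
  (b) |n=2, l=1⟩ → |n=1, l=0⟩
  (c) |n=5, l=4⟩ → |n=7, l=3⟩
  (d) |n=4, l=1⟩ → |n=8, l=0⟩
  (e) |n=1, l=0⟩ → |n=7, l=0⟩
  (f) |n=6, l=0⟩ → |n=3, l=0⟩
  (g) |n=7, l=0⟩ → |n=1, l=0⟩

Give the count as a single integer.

4

(a) allowed
(b) allowed
(c) allowed
(d) allowed
(e) forbidden — Δl = +0 (E1 requires Δl = ±1)
(f) forbidden — Δl = +0 (E1 requires Δl = ±1)
(g) forbidden — Δl = +0 (E1 requires Δl = ±1)
Total allowed: 4 of 7.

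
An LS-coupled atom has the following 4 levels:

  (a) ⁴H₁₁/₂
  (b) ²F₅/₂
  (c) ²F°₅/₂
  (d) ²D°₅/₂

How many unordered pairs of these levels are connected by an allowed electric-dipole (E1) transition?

2

(a)–(b): forbidden (parity, ΔS, ΔL, ΔJ).
(a)–(c): forbidden (ΔS, ΔL, ΔJ).
(a)–(d): forbidden (ΔS, ΔL, ΔJ).
(b)–(c): allowed.
(b)–(d): allowed.
(c)–(d): forbidden (parity).
Allowed pairs: 2 of 6.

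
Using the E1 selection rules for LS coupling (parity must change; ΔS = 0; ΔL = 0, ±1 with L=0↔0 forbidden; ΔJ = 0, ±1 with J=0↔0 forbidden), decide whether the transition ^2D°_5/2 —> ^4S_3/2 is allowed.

Parity must change: odd → even — ok.
ΔS = 0: S: 1/2 → 3/2 — fails.
ΔL = 0, ±1 (not L=0↔0): L: 2 → 0, ΔL = -2 — fails.
ΔJ = 0, ±1 (not J=0↔0): J: 5/2 → 3/2, ΔJ = -1 — ok.
Rule(s) violated: ΔS, ΔL.

forbidden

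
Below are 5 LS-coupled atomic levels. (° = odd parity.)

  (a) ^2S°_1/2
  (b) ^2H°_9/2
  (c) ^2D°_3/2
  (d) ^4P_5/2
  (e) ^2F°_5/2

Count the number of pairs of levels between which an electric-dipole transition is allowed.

(a)–(b): forbidden (parity, ΔL, ΔJ).
(a)–(c): forbidden (parity, ΔL).
(a)–(d): forbidden (ΔS, ΔJ).
(a)–(e): forbidden (parity, ΔL, ΔJ).
(b)–(c): forbidden (parity, ΔL, ΔJ).
(b)–(d): forbidden (ΔS, ΔL, ΔJ).
(b)–(e): forbidden (parity, ΔL, ΔJ).
(c)–(d): forbidden (ΔS).
(c)–(e): forbidden (parity).
(d)–(e): forbidden (ΔS, ΔL).
Allowed pairs: 0 of 10.

0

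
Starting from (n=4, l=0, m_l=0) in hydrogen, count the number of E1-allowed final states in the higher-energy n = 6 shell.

3

E1 requires Δl = ±1, so l_f ∈ {-1, 1}; with 0 ≤ l_f ≤ n_f−1 = 5, the allowed l_f values are {1}.
For l_f = 1: m_f ∈ {m_i−1, m_i, m_i+1} ∩ [−1, 1] = {-1, 0, 1} → 3 states.
Total: 3.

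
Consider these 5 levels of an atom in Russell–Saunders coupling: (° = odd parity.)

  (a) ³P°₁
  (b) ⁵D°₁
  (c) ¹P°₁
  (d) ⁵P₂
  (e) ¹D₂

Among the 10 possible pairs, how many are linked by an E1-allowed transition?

(a)–(b): forbidden (parity, ΔS).
(a)–(c): forbidden (parity, ΔS).
(a)–(d): forbidden (ΔS).
(a)–(e): forbidden (ΔS).
(b)–(c): forbidden (parity, ΔS).
(b)–(d): allowed.
(b)–(e): forbidden (ΔS).
(c)–(d): forbidden (ΔS).
(c)–(e): allowed.
(d)–(e): forbidden (parity, ΔS).
Allowed pairs: 2 of 10.

2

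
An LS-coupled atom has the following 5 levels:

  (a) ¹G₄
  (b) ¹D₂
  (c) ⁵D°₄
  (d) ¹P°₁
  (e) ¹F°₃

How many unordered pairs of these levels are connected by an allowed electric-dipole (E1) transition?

(a)–(b): forbidden (parity, ΔL, ΔJ).
(a)–(c): forbidden (ΔS, ΔL).
(a)–(d): forbidden (ΔL, ΔJ).
(a)–(e): allowed.
(b)–(c): forbidden (ΔS, ΔJ).
(b)–(d): allowed.
(b)–(e): allowed.
(c)–(d): forbidden (parity, ΔS, ΔJ).
(c)–(e): forbidden (parity, ΔS).
(d)–(e): forbidden (parity, ΔL, ΔJ).
Allowed pairs: 3 of 10.

3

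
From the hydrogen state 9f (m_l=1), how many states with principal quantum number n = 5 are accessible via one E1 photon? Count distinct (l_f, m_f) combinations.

6

E1 requires Δl = ±1, so l_f ∈ {2, 4}; with 0 ≤ l_f ≤ n_f−1 = 4, the allowed l_f values are {2, 4}.
For l_f = 2: m_f ∈ {m_i−1, m_i, m_i+1} ∩ [−2, 2] = {0, 1, 2} → 3 states.
For l_f = 4: m_f ∈ {m_i−1, m_i, m_i+1} ∩ [−4, 4] = {0, 1, 2} → 3 states.
Total: 6.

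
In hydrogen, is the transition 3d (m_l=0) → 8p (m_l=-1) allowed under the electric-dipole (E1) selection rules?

allowed

l: 2 → 1 (Δl = -1). Δl = ±1 passes.
m_l: 0 → -1 (Δm_l = -1). |Δm_l| ≤ 1 passes.
All E1 selection rules are satisfied.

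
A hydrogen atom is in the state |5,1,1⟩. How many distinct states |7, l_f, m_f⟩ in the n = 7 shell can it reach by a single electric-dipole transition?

4

E1 requires Δl = ±1, so l_f ∈ {0, 2}; with 0 ≤ l_f ≤ n_f−1 = 6, the allowed l_f values are {0, 2}.
For l_f = 0: m_f ∈ {m_i−1, m_i, m_i+1} ∩ [−0, 0] = {0} → 1 state.
For l_f = 2: m_f ∈ {m_i−1, m_i, m_i+1} ∩ [−2, 2] = {0, 1, 2} → 3 states.
Total: 4.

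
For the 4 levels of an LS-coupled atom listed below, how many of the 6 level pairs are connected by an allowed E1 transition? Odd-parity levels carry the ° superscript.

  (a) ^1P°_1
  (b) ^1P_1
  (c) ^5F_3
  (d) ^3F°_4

(a)–(b): allowed.
(a)–(c): forbidden (ΔS, ΔL, ΔJ).
(a)–(d): forbidden (parity, ΔS, ΔL, ΔJ).
(b)–(c): forbidden (parity, ΔS, ΔL, ΔJ).
(b)–(d): forbidden (ΔS, ΔL, ΔJ).
(c)–(d): forbidden (ΔS).
Allowed pairs: 1 of 6.

1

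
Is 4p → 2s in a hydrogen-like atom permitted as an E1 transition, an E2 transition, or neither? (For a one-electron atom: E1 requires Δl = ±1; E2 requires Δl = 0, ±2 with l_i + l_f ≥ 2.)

Δl = 0 − 1 = -1; l_i + l_f = 1.
E1 (Δl = ±1): satisfied.
E2 (Δl = 0,±2, l_i+l_f ≥ 2): not satisfied.

E1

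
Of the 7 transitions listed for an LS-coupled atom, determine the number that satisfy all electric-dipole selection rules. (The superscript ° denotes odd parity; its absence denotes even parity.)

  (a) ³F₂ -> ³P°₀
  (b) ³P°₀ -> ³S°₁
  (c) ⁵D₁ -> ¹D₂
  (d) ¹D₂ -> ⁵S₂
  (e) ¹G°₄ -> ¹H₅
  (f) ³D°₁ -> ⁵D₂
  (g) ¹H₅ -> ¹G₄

1

(a) forbidden (ΔL, ΔJ fail)
(b) forbidden (parity fails)
(c) forbidden (parity, ΔS fail)
(d) forbidden (parity, ΔS, ΔL fail)
(e) allowed
(f) forbidden (ΔS fails)
(g) forbidden (parity fails)
Total allowed: 1 of 7.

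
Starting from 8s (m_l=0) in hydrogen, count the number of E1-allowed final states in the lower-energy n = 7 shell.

3

E1 requires Δl = ±1, so l_f ∈ {-1, 1}; with 0 ≤ l_f ≤ n_f−1 = 6, the allowed l_f values are {1}.
For l_f = 1: m_f ∈ {m_i−1, m_i, m_i+1} ∩ [−1, 1] = {-1, 0, 1} → 3 states.
Total: 3.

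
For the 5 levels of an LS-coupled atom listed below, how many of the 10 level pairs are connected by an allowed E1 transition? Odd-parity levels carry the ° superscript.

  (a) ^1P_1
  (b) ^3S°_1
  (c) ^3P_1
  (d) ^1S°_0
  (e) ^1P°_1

3

(a)–(b): forbidden (ΔS).
(a)–(c): forbidden (parity, ΔS).
(a)–(d): allowed.
(a)–(e): allowed.
(b)–(c): allowed.
(b)–(d): forbidden (parity, ΔS, ΔL).
(b)–(e): forbidden (parity, ΔS).
(c)–(d): forbidden (ΔS).
(c)–(e): forbidden (ΔS).
(d)–(e): forbidden (parity).
Allowed pairs: 3 of 10.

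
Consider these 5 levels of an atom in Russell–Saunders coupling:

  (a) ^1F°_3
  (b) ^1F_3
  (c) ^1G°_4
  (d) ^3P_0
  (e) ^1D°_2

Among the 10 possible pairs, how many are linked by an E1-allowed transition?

3

(a)–(b): allowed.
(a)–(c): forbidden (parity).
(a)–(d): forbidden (ΔS, ΔL, ΔJ).
(a)–(e): forbidden (parity).
(b)–(c): allowed.
(b)–(d): forbidden (parity, ΔS, ΔL, ΔJ).
(b)–(e): allowed.
(c)–(d): forbidden (ΔS, ΔL, ΔJ).
(c)–(e): forbidden (parity, ΔL, ΔJ).
(d)–(e): forbidden (ΔS, ΔJ).
Allowed pairs: 3 of 10.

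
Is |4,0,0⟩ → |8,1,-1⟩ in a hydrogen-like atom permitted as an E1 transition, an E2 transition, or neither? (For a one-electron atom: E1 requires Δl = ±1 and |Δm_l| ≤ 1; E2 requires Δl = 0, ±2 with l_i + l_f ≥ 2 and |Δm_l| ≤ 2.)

Δl = 1 − 0 = +1; l_i + l_f = 1.
Δm_l = -1.
E1 (Δl = ±1, |Δm_l| ≤ 1): satisfied.
E2 (Δl = 0,±2, l_i+l_f ≥ 2, |Δm_l| ≤ 2): not satisfied.

E1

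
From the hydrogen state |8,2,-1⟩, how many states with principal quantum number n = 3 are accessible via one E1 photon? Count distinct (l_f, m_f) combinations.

E1 requires Δl = ±1, so l_f ∈ {1, 3}; with 0 ≤ l_f ≤ n_f−1 = 2, the allowed l_f values are {1}.
For l_f = 1: m_f ∈ {m_i−1, m_i, m_i+1} ∩ [−1, 1] = {-1, 0} → 2 states.
Total: 2.

2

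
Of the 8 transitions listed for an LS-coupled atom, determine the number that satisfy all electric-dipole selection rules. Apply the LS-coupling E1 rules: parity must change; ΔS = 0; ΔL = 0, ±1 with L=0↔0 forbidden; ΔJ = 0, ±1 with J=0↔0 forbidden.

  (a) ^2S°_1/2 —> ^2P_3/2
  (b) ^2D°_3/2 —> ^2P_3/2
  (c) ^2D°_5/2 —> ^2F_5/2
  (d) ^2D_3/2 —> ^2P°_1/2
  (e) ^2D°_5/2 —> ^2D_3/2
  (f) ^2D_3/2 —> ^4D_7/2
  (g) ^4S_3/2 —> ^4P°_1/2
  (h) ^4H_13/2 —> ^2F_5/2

(a) allowed
(b) allowed
(c) allowed
(d) allowed
(e) allowed
(f) forbidden (parity, ΔS, ΔJ fail)
(g) allowed
(h) forbidden (parity, ΔS, ΔL, ΔJ fail)
Total allowed: 6 of 8.

6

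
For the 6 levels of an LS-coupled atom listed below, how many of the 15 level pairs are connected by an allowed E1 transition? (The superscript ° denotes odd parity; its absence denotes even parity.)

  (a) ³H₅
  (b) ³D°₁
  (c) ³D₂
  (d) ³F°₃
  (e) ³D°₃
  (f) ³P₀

(a)–(b): forbidden (ΔL, ΔJ).
(a)–(c): forbidden (parity, ΔL, ΔJ).
(a)–(d): forbidden (ΔL, ΔJ).
(a)–(e): forbidden (ΔL, ΔJ).
(a)–(f): forbidden (parity, ΔL, ΔJ).
(b)–(c): allowed.
(b)–(d): forbidden (parity, ΔJ).
(b)–(e): forbidden (parity, ΔJ).
(b)–(f): allowed.
(c)–(d): allowed.
(c)–(e): allowed.
(c)–(f): forbidden (parity, ΔJ).
(d)–(e): forbidden (parity).
(d)–(f): forbidden (ΔL, ΔJ).
(e)–(f): forbidden (ΔJ).
Allowed pairs: 4 of 15.

4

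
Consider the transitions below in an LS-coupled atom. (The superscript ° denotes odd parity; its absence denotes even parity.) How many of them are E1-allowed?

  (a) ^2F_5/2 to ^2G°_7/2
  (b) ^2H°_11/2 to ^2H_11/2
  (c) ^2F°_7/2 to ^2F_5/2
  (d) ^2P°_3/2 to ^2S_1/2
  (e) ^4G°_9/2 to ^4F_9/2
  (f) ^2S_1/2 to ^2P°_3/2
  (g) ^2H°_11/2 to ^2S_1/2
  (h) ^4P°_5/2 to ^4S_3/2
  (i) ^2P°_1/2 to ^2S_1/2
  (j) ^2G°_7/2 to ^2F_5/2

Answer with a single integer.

(a) allowed
(b) allowed
(c) allowed
(d) allowed
(e) allowed
(f) allowed
(g) forbidden (ΔL, ΔJ fail)
(h) allowed
(i) allowed
(j) allowed
Total allowed: 9 of 10.

9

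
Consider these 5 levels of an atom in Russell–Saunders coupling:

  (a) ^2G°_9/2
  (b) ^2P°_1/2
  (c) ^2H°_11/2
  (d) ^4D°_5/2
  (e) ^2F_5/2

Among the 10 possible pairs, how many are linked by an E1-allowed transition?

(a)–(b): forbidden (parity, ΔL, ΔJ).
(a)–(c): forbidden (parity).
(a)–(d): forbidden (parity, ΔS, ΔL, ΔJ).
(a)–(e): forbidden (ΔJ).
(b)–(c): forbidden (parity, ΔL, ΔJ).
(b)–(d): forbidden (parity, ΔS, ΔJ).
(b)–(e): forbidden (ΔL, ΔJ).
(c)–(d): forbidden (parity, ΔS, ΔL, ΔJ).
(c)–(e): forbidden (ΔL, ΔJ).
(d)–(e): forbidden (ΔS).
Allowed pairs: 0 of 10.

0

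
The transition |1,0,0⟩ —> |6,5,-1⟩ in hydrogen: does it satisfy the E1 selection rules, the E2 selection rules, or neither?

neither

Δl = 5 − 0 = +5; l_i + l_f = 5.
Δm_l = -1.
E1 (Δl = ±1, |Δm_l| ≤ 1): not satisfied.
E2 (Δl = 0,±2, l_i+l_f ≥ 2, |Δm_l| ≤ 2): not satisfied.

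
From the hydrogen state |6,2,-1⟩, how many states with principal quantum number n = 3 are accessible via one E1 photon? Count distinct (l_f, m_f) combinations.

2

E1 requires Δl = ±1, so l_f ∈ {1, 3}; with 0 ≤ l_f ≤ n_f−1 = 2, the allowed l_f values are {1}.
For l_f = 1: m_f ∈ {m_i−1, m_i, m_i+1} ∩ [−1, 1] = {-1, 0} → 2 states.
Total: 2.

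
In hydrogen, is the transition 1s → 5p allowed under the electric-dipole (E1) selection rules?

Δl = 1 − 0 = +1; the E1 rule Δl = ±1 is passes.
All E1 selection rules are satisfied.

allowed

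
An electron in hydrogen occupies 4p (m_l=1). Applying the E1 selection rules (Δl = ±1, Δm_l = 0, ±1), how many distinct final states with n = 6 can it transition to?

E1 requires Δl = ±1, so l_f ∈ {0, 2}; with 0 ≤ l_f ≤ n_f−1 = 5, the allowed l_f values are {0, 2}.
For l_f = 0: m_f ∈ {m_i−1, m_i, m_i+1} ∩ [−0, 0] = {0} → 1 state.
For l_f = 2: m_f ∈ {m_i−1, m_i, m_i+1} ∩ [−2, 2] = {0, 1, 2} → 3 states.
Total: 4.

4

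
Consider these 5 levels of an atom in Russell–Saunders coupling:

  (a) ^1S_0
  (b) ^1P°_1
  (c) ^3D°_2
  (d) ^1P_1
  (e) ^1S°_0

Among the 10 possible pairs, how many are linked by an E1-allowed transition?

3

(a)–(b): allowed.
(a)–(c): forbidden (ΔS, ΔL, ΔJ).
(a)–(d): forbidden (parity).
(a)–(e): forbidden (ΔL, ΔJ).
(b)–(c): forbidden (parity, ΔS).
(b)–(d): allowed.
(b)–(e): forbidden (parity).
(c)–(d): forbidden (ΔS).
(c)–(e): forbidden (parity, ΔS, ΔL, ΔJ).
(d)–(e): allowed.
Allowed pairs: 3 of 10.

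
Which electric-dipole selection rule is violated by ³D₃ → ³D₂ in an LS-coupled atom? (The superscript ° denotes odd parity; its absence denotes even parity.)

Parity must change: even → even — fails.
ΔS = 0: S: 1 → 1 — ok.
ΔL = 0, ±1 (not L=0↔0): L: 2 → 2, ΔL = +0 — ok.
ΔJ = 0, ±1 (not J=0↔0): J: 3 → 2, ΔJ = -1 — ok.

parity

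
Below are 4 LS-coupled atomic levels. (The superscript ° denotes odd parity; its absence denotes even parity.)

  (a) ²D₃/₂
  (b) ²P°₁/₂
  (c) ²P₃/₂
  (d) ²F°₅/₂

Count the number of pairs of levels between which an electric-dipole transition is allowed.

(a)–(b): allowed.
(a)–(c): forbidden (parity).
(a)–(d): allowed.
(b)–(c): allowed.
(b)–(d): forbidden (parity, ΔL, ΔJ).
(c)–(d): forbidden (ΔL).
Allowed pairs: 3 of 6.

3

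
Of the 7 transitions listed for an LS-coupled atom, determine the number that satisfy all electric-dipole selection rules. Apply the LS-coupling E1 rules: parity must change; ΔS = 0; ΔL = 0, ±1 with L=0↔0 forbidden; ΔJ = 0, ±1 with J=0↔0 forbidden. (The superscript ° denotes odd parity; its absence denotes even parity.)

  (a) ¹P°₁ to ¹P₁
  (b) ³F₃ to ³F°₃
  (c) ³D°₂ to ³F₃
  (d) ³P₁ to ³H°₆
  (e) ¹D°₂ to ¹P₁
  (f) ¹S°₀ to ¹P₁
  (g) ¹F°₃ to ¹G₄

6

(a) allowed
(b) allowed
(c) allowed
(d) forbidden (ΔL, ΔJ fail)
(e) allowed
(f) allowed
(g) allowed
Total allowed: 6 of 7.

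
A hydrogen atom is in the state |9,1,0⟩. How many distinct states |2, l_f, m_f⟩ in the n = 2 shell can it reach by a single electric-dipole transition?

E1 requires Δl = ±1, so l_f ∈ {0, 2}; with 0 ≤ l_f ≤ n_f−1 = 1, the allowed l_f values are {0}.
For l_f = 0: m_f ∈ {m_i−1, m_i, m_i+1} ∩ [−0, 0] = {0} → 1 state.
Total: 1.

1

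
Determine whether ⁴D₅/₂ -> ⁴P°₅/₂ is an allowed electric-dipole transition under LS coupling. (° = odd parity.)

allowed

ΔJ = 0, ±1 (not J=0↔0): J: 5/2 → 5/2, ΔJ = +0 — ok.
ΔS = 0: S: 3/2 → 3/2 — ok.
Parity must change: even → odd — ok.
ΔL = 0, ±1 (not L=0↔0): L: 2 → 1, ΔL = -1 — ok.
All four E1 rules are satisfied.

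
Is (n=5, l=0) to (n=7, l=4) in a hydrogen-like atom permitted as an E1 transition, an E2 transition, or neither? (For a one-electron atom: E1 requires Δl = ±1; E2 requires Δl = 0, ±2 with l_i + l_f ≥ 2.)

Δl = 4 − 0 = +4; l_i + l_f = 4.
E1 (Δl = ±1): not satisfied.
E2 (Δl = 0,±2, l_i+l_f ≥ 2): not satisfied.

neither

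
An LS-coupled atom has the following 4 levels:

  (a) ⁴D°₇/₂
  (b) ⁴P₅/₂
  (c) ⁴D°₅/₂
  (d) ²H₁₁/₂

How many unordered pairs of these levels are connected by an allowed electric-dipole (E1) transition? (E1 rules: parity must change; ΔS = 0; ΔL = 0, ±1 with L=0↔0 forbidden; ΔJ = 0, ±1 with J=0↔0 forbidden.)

(a)–(b): allowed.
(a)–(c): forbidden (parity).
(a)–(d): forbidden (ΔS, ΔL, ΔJ).
(b)–(c): allowed.
(b)–(d): forbidden (parity, ΔS, ΔL, ΔJ).
(c)–(d): forbidden (ΔS, ΔL, ΔJ).
Allowed pairs: 2 of 6.

2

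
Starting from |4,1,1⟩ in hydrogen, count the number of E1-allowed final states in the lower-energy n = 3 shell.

E1 requires Δl = ±1, so l_f ∈ {0, 2}; with 0 ≤ l_f ≤ n_f−1 = 2, the allowed l_f values are {0, 2}.
For l_f = 0: m_f ∈ {m_i−1, m_i, m_i+1} ∩ [−0, 0] = {0} → 1 state.
For l_f = 2: m_f ∈ {m_i−1, m_i, m_i+1} ∩ [−2, 2] = {0, 1, 2} → 3 states.
Total: 4.

4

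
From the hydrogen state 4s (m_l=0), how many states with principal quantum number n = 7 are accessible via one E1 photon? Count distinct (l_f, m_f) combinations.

E1 requires Δl = ±1, so l_f ∈ {-1, 1}; with 0 ≤ l_f ≤ n_f−1 = 6, the allowed l_f values are {1}.
For l_f = 1: m_f ∈ {m_i−1, m_i, m_i+1} ∩ [−1, 1] = {-1, 0, 1} → 3 states.
Total: 3.

3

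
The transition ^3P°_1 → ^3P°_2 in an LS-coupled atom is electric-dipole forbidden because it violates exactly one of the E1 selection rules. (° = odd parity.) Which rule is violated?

Initial level: S=1, L=1, J=1, parity odd. Final level: S=1, L=1, J=2, parity odd.
ΔS = 0: S: 1 → 1 — ✓.
Parity must change: odd → odd — ✗.
ΔL = 0, ±1 (not L=0↔0): L: 1 → 1, ΔL = +0 — ✓.
ΔJ = 0, ±1 (not J=0↔0): J: 1 → 2, ΔJ = +1 — ✓.

parity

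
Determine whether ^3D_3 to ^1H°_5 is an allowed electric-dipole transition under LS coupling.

forbidden

Reading off the term symbols: S 1→0, L 2→5, J 3→5, parity even→odd.
ΔJ = 0, ±1 (not J=0↔0): J: 3 → 5, ΔJ = +2 — fails.
Parity must change: even → odd — passes.
ΔS = 0: S: 1 → 0 — fails.
ΔL = 0, ±1 (not L=0↔0): L: 2 → 5, ΔL = +3 — fails.
Rule(s) violated: ΔS, ΔL, ΔJ.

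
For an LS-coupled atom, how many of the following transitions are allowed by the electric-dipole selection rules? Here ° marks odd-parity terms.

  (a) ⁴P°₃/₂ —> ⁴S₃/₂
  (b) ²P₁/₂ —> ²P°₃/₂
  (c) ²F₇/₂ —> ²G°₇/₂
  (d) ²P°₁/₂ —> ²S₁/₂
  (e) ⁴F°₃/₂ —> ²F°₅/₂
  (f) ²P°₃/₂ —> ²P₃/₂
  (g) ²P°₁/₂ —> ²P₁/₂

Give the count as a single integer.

6

(a) allowed
(b) allowed
(c) allowed
(d) allowed
(e) forbidden (parity, ΔS fail)
(f) allowed
(g) allowed
Total allowed: 6 of 7.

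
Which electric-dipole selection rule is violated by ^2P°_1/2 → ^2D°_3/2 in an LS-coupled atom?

parity

Initial level: S=1/2, L=1, J=1/2, parity odd. Final level: S=1/2, L=2, J=3/2, parity odd.
Parity must change: odd → odd — violated.
ΔS = 0: S: 1/2 → 1/2 — satisfied.
ΔL = 0, ±1 (not L=0↔0): L: 1 → 2, ΔL = +1 — satisfied.
ΔJ = 0, ±1 (not J=0↔0): J: 1/2 → 3/2, ΔJ = +1 — satisfied.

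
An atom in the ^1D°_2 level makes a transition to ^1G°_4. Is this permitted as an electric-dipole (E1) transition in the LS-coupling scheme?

Initial level: S=0, L=2, J=2, parity odd. Final level: S=0, L=4, J=4, parity odd.
Parity must change: odd → odd — fails.
ΔS = 0: S: 0 → 0 — passes.
ΔL = 0, ±1 (not L=0↔0): L: 2 → 4, ΔL = +2 — fails.
ΔJ = 0, ±1 (not J=0↔0): J: 2 → 4, ΔJ = +2 — fails.
Rule(s) violated: parity, ΔL, ΔJ.

forbidden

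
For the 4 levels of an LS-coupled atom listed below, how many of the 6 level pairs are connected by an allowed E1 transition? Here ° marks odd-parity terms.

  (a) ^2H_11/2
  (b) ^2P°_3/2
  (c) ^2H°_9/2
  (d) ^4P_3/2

(a)–(b): forbidden (ΔL, ΔJ).
(a)–(c): allowed.
(a)–(d): forbidden (parity, ΔS, ΔL, ΔJ).
(b)–(c): forbidden (parity, ΔL, ΔJ).
(b)–(d): forbidden (ΔS).
(c)–(d): forbidden (ΔS, ΔL, ΔJ).
Allowed pairs: 1 of 6.

1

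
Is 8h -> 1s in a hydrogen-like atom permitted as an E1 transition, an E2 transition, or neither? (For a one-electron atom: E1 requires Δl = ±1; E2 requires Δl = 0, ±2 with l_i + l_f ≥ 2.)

neither

Δl = 0 − 5 = -5; l_i + l_f = 5.
E1 (Δl = ±1): not satisfied.
E2 (Δl = 0,±2, l_i+l_f ≥ 2): not satisfied.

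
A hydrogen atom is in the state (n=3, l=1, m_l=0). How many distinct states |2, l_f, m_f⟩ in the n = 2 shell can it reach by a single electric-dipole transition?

E1 requires Δl = ±1, so l_f ∈ {0, 2}; with 0 ≤ l_f ≤ n_f−1 = 1, the allowed l_f values are {0}.
For l_f = 0: m_f ∈ {m_i−1, m_i, m_i+1} ∩ [−0, 0] = {0} → 1 state.
Total: 1.

1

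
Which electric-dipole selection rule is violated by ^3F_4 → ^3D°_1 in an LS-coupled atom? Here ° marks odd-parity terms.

the ΔJ = 0, ±1 rule

Parity must change: even → odd — ✓.
ΔS = 0: S: 1 → 1 — ✓.
ΔL = 0, ±1 (not L=0↔0): L: 3 → 2, ΔL = -1 — ✓.
ΔJ = 0, ±1 (not J=0↔0): J: 4 → 1, ΔJ = -3 — ✗.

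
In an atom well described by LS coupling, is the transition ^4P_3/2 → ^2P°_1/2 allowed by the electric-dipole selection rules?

forbidden

Parity must change: even → odd — ok.
ΔS = 0: S: 3/2 → 1/2 — fails.
ΔJ = 0, ±1 (not J=0↔0): J: 3/2 → 1/2, ΔJ = -1 — ok.
ΔL = 0, ±1 (not L=0↔0): L: 1 → 1, ΔL = +0 — ok.
Rule(s) violated: ΔS.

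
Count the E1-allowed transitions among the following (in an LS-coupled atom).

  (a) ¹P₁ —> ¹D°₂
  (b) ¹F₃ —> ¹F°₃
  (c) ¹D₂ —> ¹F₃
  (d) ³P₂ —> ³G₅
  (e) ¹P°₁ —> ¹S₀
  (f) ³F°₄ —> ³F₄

4

(a) allowed
(b) allowed
(c) forbidden (parity fails)
(d) forbidden (parity, ΔL, ΔJ fail)
(e) allowed
(f) allowed
Total allowed: 4 of 6.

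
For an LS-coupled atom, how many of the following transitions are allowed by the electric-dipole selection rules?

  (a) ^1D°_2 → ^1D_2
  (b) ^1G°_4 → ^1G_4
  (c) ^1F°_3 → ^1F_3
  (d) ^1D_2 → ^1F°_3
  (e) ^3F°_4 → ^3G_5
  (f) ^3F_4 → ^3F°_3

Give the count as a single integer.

(a) allowed
(b) allowed
(c) allowed
(d) allowed
(e) allowed
(f) allowed
Total allowed: 6 of 6.

6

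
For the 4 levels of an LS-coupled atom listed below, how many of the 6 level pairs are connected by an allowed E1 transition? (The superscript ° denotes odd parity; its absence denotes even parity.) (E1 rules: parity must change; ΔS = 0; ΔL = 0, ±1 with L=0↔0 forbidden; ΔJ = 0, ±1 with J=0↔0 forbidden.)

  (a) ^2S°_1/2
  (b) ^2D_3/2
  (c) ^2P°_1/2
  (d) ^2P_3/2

(a)–(b): forbidden (ΔL).
(a)–(c): forbidden (parity).
(a)–(d): allowed.
(b)–(c): allowed.
(b)–(d): forbidden (parity).
(c)–(d): allowed.
Allowed pairs: 3 of 6.

3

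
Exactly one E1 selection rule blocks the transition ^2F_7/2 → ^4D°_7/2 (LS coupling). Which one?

the ΔS = 0 rule

ΔL = 0, ±1 (not L=0↔0): L: 3 → 2, ΔL = -1 — ok.
Parity must change: even → odd — ok.
ΔJ = 0, ±1 (not J=0↔0): J: 7/2 → 7/2, ΔJ = +0 — ok.
ΔS = 0: S: 1/2 → 3/2 — fails.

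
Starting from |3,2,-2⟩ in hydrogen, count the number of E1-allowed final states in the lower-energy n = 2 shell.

1

E1 requires Δl = ±1, so l_f ∈ {1, 3}; with 0 ≤ l_f ≤ n_f−1 = 1, the allowed l_f values are {1}.
For l_f = 1: m_f ∈ {m_i−1, m_i, m_i+1} ∩ [−1, 1] = {-1} → 1 state.
Total: 1.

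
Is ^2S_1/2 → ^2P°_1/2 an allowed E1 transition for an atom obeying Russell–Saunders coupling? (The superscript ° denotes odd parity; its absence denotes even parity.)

allowed

Reading off the term symbols: S 1/2→1/2, L 0→1, J 1/2→1/2, parity even→odd.
ΔJ = 0, ±1 (not J=0↔0): J: 1/2 → 1/2, ΔJ = +0 — satisfied.
ΔL = 0, ±1 (not L=0↔0): L: 0 → 1, ΔL = +1 — satisfied.
ΔS = 0: S: 1/2 → 1/2 — satisfied.
Parity must change: even → odd — satisfied.
All four E1 rules are satisfied.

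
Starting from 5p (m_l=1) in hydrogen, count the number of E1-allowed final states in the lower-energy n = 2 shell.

1

E1 requires Δl = ±1, so l_f ∈ {0, 2}; with 0 ≤ l_f ≤ n_f−1 = 1, the allowed l_f values are {0}.
For l_f = 0: m_f ∈ {m_i−1, m_i, m_i+1} ∩ [−0, 0] = {0} → 1 state.
Total: 1.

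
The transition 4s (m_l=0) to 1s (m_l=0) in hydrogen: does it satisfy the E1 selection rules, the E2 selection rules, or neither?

neither

Δl = 0 − 0 = +0; l_i + l_f = 0.
Δm_l = +0.
E1 (Δl = ±1, |Δm_l| ≤ 1): not satisfied.
E2 (Δl = 0,±2, l_i+l_f ≥ 2, |Δm_l| ≤ 2): not satisfied.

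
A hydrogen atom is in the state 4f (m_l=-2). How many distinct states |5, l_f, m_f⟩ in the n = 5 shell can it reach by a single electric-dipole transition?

5

E1 requires Δl = ±1, so l_f ∈ {2, 4}; with 0 ≤ l_f ≤ n_f−1 = 4, the allowed l_f values are {2, 4}.
For l_f = 2: m_f ∈ {m_i−1, m_i, m_i+1} ∩ [−2, 2] = {-2, -1} → 2 states.
For l_f = 4: m_f ∈ {m_i−1, m_i, m_i+1} ∩ [−4, 4] = {-3, -2, -1} → 3 states.
Total: 5.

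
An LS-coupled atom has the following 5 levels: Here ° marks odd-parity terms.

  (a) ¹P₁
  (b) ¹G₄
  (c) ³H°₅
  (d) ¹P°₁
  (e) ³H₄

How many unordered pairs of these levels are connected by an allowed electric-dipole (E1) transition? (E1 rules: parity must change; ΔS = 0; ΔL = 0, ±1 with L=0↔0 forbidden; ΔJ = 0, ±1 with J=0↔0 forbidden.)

2

(a)–(b): forbidden (parity, ΔL, ΔJ).
(a)–(c): forbidden (ΔS, ΔL, ΔJ).
(a)–(d): allowed.
(a)–(e): forbidden (parity, ΔS, ΔL, ΔJ).
(b)–(c): forbidden (ΔS).
(b)–(d): forbidden (ΔL, ΔJ).
(b)–(e): forbidden (parity, ΔS).
(c)–(d): forbidden (parity, ΔS, ΔL, ΔJ).
(c)–(e): allowed.
(d)–(e): forbidden (ΔS, ΔL, ΔJ).
Allowed pairs: 2 of 10.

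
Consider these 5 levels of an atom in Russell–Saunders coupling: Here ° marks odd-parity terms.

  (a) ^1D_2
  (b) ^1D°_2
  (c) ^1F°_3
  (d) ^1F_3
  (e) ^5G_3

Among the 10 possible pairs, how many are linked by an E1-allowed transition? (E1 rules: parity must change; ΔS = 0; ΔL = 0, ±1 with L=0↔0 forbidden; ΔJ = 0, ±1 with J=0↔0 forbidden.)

4

(a)–(b): allowed.
(a)–(c): allowed.
(a)–(d): forbidden (parity).
(a)–(e): forbidden (parity, ΔS, ΔL).
(b)–(c): forbidden (parity).
(b)–(d): allowed.
(b)–(e): forbidden (ΔS, ΔL).
(c)–(d): allowed.
(c)–(e): forbidden (ΔS).
(d)–(e): forbidden (parity, ΔS).
Allowed pairs: 4 of 10.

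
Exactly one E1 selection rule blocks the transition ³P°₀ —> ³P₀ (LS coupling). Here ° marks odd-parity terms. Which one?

the J=0 ↔ J=0 exclusion

Reading off the term symbols: S 1→1, L 1→1, J 0→0, parity odd→even.
Parity must change: odd → even — passes.
ΔS = 0: S: 1 → 1 — passes.
ΔL = 0, ±1 (not L=0↔0): L: 1 → 1, ΔL = +0 — passes.
ΔJ = 0, ±1 (not J=0↔0): J: 0 → 0, ΔJ = +0 — fails.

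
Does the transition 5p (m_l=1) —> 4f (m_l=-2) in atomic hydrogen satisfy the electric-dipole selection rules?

l: 1 → 3 (Δl = +2). Δl = ±1 fails.
Δm_l = -2 − (1) = -3. E1 requires Δm_l = 0, ±1: fails.
The transition is electric-dipole forbidden.

forbidden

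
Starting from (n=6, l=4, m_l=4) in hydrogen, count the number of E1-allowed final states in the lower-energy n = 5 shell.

1

E1 requires Δl = ±1, so l_f ∈ {3, 5}; with 0 ≤ l_f ≤ n_f−1 = 4, the allowed l_f values are {3}.
For l_f = 3: m_f ∈ {m_i−1, m_i, m_i+1} ∩ [−3, 3] = {3} → 1 state.
Total: 1.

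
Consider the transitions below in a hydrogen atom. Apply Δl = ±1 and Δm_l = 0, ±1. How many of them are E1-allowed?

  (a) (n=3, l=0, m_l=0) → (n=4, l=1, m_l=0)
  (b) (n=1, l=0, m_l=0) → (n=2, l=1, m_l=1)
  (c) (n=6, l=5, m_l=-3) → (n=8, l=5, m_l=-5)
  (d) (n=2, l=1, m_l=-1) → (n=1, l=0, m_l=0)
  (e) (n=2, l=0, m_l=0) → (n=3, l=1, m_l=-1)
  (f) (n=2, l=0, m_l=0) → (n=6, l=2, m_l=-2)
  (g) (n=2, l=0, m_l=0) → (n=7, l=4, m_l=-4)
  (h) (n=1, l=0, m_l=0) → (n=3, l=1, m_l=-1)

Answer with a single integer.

(a) allowed
(b) allowed
(c) forbidden — Δl = +0 (E1 requires Δl = ±1); Δm_l = -2 (E1 requires Δm_l = 0, ±1)
(d) allowed
(e) allowed
(f) forbidden — Δl = +2 (E1 requires Δl = ±1); Δm_l = -2 (E1 requires Δm_l = 0, ±1)
(g) forbidden — Δl = +4 (E1 requires Δl = ±1); Δm_l = -4 (E1 requires Δm_l = 0, ±1)
(h) allowed
Total allowed: 5 of 8.

5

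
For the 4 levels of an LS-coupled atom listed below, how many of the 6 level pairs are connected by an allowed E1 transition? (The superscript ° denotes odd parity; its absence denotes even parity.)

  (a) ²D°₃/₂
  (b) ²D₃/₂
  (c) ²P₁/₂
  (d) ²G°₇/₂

(a)–(b): allowed.
(a)–(c): allowed.
(a)–(d): forbidden (parity, ΔL, ΔJ).
(b)–(c): forbidden (parity).
(b)–(d): forbidden (ΔL, ΔJ).
(c)–(d): forbidden (ΔL, ΔJ).
Allowed pairs: 2 of 6.

2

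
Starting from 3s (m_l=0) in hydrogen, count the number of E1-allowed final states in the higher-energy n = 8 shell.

3

E1 requires Δl = ±1, so l_f ∈ {-1, 1}; with 0 ≤ l_f ≤ n_f−1 = 7, the allowed l_f values are {1}.
For l_f = 1: m_f ∈ {m_i−1, m_i, m_i+1} ∩ [−1, 1] = {-1, 0, 1} → 3 states.
Total: 3.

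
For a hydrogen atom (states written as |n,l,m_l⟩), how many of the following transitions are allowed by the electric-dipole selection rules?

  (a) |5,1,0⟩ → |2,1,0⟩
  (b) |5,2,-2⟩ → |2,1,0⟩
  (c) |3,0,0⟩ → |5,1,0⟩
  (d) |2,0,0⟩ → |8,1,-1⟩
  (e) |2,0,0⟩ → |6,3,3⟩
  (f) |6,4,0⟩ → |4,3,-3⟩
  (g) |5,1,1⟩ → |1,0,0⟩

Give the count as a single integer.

(a) forbidden — Δl = +0 (E1 requires Δl = ±1)
(b) forbidden — Δm_l = +2 (E1 requires Δm_l = 0, ±1)
(c) allowed
(d) allowed
(e) forbidden — Δl = +3 (E1 requires Δl = ±1); Δm_l = +3 (E1 requires Δm_l = 0, ±1)
(f) forbidden — Δm_l = -3 (E1 requires Δm_l = 0, ±1)
(g) allowed
Total allowed: 3 of 7.

3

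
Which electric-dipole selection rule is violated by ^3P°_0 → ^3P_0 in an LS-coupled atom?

the J=0 ↔ J=0 exclusion

Initial level: S=1, L=1, J=0, parity odd. Final level: S=1, L=1, J=0, parity even.
Parity must change: odd → even — satisfied.
ΔJ = 0, ±1 (not J=0↔0): J: 0 → 0, ΔJ = +0 — violated.
ΔL = 0, ±1 (not L=0↔0): L: 1 → 1, ΔL = +0 — satisfied.
ΔS = 0: S: 1 → 1 — satisfied.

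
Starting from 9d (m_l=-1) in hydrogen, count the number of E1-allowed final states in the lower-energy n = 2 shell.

E1 requires Δl = ±1, so l_f ∈ {1, 3}; with 0 ≤ l_f ≤ n_f−1 = 1, the allowed l_f values are {1}.
For l_f = 1: m_f ∈ {m_i−1, m_i, m_i+1} ∩ [−1, 1] = {-1, 0} → 2 states.
Total: 2.

2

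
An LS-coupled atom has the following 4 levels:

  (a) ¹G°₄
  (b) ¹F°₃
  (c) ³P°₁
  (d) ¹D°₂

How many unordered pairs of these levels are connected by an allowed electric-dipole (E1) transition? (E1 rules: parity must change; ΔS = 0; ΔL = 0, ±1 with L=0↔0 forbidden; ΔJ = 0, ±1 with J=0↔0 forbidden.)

0

(a)–(b): forbidden (parity).
(a)–(c): forbidden (parity, ΔS, ΔL, ΔJ).
(a)–(d): forbidden (parity, ΔL, ΔJ).
(b)–(c): forbidden (parity, ΔS, ΔL, ΔJ).
(b)–(d): forbidden (parity).
(c)–(d): forbidden (parity, ΔS).
Allowed pairs: 0 of 6.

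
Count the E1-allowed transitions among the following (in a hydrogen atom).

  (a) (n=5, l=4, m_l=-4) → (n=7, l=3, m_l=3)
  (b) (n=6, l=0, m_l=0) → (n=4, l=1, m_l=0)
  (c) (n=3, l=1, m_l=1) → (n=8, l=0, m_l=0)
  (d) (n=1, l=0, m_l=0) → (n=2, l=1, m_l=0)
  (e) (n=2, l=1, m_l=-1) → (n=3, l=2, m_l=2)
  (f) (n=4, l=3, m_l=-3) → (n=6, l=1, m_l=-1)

3

(a) forbidden — Δm_l = +7 (E1 requires Δm_l = 0, ±1)
(b) allowed
(c) allowed
(d) allowed
(e) forbidden — Δm_l = +3 (E1 requires Δm_l = 0, ±1)
(f) forbidden — Δl = -2 (E1 requires Δl = ±1); Δm_l = +2 (E1 requires Δm_l = 0, ±1)
Total allowed: 3 of 6.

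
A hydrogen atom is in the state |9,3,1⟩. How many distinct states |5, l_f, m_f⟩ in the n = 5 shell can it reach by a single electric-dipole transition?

6

E1 requires Δl = ±1, so l_f ∈ {2, 4}; with 0 ≤ l_f ≤ n_f−1 = 4, the allowed l_f values are {2, 4}.
For l_f = 2: m_f ∈ {m_i−1, m_i, m_i+1} ∩ [−2, 2] = {0, 1, 2} → 3 states.
For l_f = 4: m_f ∈ {m_i−1, m_i, m_i+1} ∩ [−4, 4] = {0, 1, 2} → 3 states.
Total: 6.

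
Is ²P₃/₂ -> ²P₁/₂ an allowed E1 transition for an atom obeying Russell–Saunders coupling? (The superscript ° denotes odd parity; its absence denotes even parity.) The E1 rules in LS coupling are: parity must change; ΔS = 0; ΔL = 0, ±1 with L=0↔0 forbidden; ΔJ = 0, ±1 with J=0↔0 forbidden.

Initial level: S=1/2, L=1, J=3/2, parity even. Final level: S=1/2, L=1, J=1/2, parity even.
ΔJ = 0, ±1 (not J=0↔0): J: 3/2 → 1/2, ΔJ = -1 — ok.
ΔS = 0: S: 1/2 → 1/2 — ok.
Parity must change: even → even — fails.
ΔL = 0, ±1 (not L=0↔0): L: 1 → 1, ΔL = +0 — ok.
Rule(s) violated: parity.

forbidden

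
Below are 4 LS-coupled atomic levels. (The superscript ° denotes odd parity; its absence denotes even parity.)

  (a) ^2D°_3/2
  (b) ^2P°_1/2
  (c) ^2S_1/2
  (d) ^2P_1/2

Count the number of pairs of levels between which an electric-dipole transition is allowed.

3

(a)–(b): forbidden (parity).
(a)–(c): forbidden (ΔL).
(a)–(d): allowed.
(b)–(c): allowed.
(b)–(d): allowed.
(c)–(d): forbidden (parity).
Allowed pairs: 3 of 6.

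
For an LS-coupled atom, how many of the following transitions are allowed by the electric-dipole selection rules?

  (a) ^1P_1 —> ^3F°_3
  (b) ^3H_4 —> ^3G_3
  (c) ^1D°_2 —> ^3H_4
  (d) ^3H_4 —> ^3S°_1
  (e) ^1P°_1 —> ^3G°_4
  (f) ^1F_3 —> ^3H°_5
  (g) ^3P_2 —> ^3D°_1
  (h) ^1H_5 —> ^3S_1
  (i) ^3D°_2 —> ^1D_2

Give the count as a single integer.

(a) forbidden (ΔS, ΔL, ΔJ fail)
(b) forbidden (parity fails)
(c) forbidden (ΔS, ΔL, ΔJ fail)
(d) forbidden (ΔL, ΔJ fail)
(e) forbidden (parity, ΔS, ΔL, ΔJ fail)
(f) forbidden (ΔS, ΔL, ΔJ fail)
(g) allowed
(h) forbidden (parity, ΔS, ΔL, ΔJ fail)
(i) forbidden (ΔS fails)
Total allowed: 1 of 9.

1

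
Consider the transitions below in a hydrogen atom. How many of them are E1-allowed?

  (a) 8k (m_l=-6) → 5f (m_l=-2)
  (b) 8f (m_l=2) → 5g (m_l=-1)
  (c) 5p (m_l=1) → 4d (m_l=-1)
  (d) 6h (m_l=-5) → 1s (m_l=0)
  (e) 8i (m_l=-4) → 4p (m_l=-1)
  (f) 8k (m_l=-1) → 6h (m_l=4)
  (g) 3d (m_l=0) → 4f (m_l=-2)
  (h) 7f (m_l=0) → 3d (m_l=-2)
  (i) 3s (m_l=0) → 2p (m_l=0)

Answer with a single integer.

1

(a) forbidden — Δl = -4 (E1 requires Δl = ±1); Δm_l = +4 (E1 requires Δm_l = 0, ±1)
(b) forbidden — Δm_l = -3 (E1 requires Δm_l = 0, ±1)
(c) forbidden — Δm_l = -2 (E1 requires Δm_l = 0, ±1)
(d) forbidden — Δl = -5 (E1 requires Δl = ±1); Δm_l = +5 (E1 requires Δm_l = 0, ±1)
(e) forbidden — Δl = -5 (E1 requires Δl = ±1); Δm_l = +3 (E1 requires Δm_l = 0, ±1)
(f) forbidden — Δl = -2 (E1 requires Δl = ±1); Δm_l = +5 (E1 requires Δm_l = 0, ±1)
(g) forbidden — Δm_l = -2 (E1 requires Δm_l = 0, ±1)
(h) forbidden — Δm_l = -2 (E1 requires Δm_l = 0, ±1)
(i) allowed
Total allowed: 1 of 9.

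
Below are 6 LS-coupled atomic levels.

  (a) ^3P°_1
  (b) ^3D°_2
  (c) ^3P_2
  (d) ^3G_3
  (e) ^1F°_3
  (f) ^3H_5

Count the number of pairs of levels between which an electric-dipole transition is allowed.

2

(a)–(b): forbidden (parity).
(a)–(c): allowed.
(a)–(d): forbidden (ΔL, ΔJ).
(a)–(e): forbidden (parity, ΔS, ΔL, ΔJ).
(a)–(f): forbidden (ΔL, ΔJ).
(b)–(c): allowed.
(b)–(d): forbidden (ΔL).
(b)–(e): forbidden (parity, ΔS).
(b)–(f): forbidden (ΔL, ΔJ).
(c)–(d): forbidden (parity, ΔL).
(c)–(e): forbidden (ΔS, ΔL).
(c)–(f): forbidden (parity, ΔL, ΔJ).
(d)–(e): forbidden (ΔS).
(d)–(f): forbidden (parity, ΔJ).
(e)–(f): forbidden (ΔS, ΔL, ΔJ).
Allowed pairs: 2 of 15.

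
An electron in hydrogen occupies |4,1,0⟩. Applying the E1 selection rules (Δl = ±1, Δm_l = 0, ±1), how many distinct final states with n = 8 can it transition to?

4

E1 requires Δl = ±1, so l_f ∈ {0, 2}; with 0 ≤ l_f ≤ n_f−1 = 7, the allowed l_f values are {0, 2}.
For l_f = 0: m_f ∈ {m_i−1, m_i, m_i+1} ∩ [−0, 0] = {0} → 1 state.
For l_f = 2: m_f ∈ {m_i−1, m_i, m_i+1} ∩ [−2, 2] = {-1, 0, 1} → 3 states.
Total: 4.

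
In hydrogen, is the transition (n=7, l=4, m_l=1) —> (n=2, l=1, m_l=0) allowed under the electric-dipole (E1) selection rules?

forbidden

Δl = 1 − 4 = -3; the E1 rule Δl = ±1 is fails.
Δm_l = 0 − (1) = -1. E1 requires Δm_l = 0, ±1: ok.
The transition is electric-dipole forbidden.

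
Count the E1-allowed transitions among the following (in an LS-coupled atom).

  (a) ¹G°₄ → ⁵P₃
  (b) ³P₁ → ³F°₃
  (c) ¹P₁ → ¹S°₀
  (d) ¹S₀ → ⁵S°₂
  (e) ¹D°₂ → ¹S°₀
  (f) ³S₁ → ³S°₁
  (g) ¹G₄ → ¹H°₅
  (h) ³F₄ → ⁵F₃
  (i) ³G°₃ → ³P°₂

(a) forbidden (ΔS, ΔL fail)
(b) forbidden (ΔL, ΔJ fail)
(c) allowed
(d) forbidden (ΔS, ΔL, ΔJ fail)
(e) forbidden (parity, ΔL, ΔJ fail)
(f) forbidden (ΔL fails)
(g) allowed
(h) forbidden (parity, ΔS fail)
(i) forbidden (parity, ΔL fail)
Total allowed: 2 of 9.

2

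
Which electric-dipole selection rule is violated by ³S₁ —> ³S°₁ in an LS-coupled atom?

the L=0 ↔ L=0 exclusion

Initial level: S=1, L=0, J=1, parity even. Final level: S=1, L=0, J=1, parity odd.
Parity must change: even → odd — ✓.
ΔS = 0: S: 1 → 1 — ✓.
ΔL = 0, ±1 (not L=0↔0): L: 0 → 0, ΔL = +0 — ✗.
ΔJ = 0, ±1 (not J=0↔0): J: 1 → 1, ΔJ = +0 — ✓.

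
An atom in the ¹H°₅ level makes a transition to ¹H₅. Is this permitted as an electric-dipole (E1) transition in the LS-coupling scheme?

allowed

Reading off the term symbols: S 0→0, L 5→5, J 5→5, parity odd→even.
Parity must change: odd → even — satisfied.
ΔS = 0: S: 0 → 0 — satisfied.
ΔL = 0, ±1 (not L=0↔0): L: 5 → 5, ΔL = +0 — satisfied.
ΔJ = 0, ±1 (not J=0↔0): J: 5 → 5, ΔJ = +0 — satisfied.
All four E1 rules are satisfied.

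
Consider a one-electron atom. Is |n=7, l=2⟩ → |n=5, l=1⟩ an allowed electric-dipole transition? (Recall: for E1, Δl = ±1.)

Δl = 1 − 2 = -1; the E1 rule Δl = ±1 is satisfied.
All E1 selection rules are satisfied.

allowed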